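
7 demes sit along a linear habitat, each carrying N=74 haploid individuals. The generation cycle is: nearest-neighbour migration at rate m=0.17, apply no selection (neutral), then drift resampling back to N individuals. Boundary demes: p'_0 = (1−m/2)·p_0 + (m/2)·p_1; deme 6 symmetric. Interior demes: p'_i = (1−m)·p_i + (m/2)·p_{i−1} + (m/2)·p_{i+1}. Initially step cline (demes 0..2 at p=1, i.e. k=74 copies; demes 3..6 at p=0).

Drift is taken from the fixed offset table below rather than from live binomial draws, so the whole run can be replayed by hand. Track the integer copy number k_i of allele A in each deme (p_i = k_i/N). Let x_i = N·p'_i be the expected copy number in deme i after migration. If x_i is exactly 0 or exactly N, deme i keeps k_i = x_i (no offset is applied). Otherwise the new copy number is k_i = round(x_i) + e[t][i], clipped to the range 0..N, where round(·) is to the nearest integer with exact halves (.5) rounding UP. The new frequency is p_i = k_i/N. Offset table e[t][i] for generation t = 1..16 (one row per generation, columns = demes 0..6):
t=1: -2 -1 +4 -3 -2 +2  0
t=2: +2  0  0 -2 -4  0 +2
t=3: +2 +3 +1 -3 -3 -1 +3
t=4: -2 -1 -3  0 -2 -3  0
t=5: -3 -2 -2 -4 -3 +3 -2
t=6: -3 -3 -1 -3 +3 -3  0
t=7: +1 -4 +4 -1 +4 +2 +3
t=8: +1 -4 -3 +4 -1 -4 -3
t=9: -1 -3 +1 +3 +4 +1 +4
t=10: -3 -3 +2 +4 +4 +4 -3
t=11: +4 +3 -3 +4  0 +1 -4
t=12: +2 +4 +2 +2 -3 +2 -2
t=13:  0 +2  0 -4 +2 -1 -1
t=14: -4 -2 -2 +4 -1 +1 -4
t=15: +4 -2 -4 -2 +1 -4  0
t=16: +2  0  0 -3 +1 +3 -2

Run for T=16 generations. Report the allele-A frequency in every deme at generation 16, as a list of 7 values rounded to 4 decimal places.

[0.8919, 0.7297, 0.5405, 0.3649, 0.2568, 0.1216, 0.0000]

t=0: k=[74 74 74 0 0 0 0]
t=1: x=[74.0000 74.0000 67.7100 6.2900 0.0000 0.0000 0.0000] k=[74 74 72 3 0 0 0]
t=2: x=[74.0000 73.8300 66.3050 8.6100 0.2550 0.0000 0.0000] k=[74 74 66 7 0 0 0]
t=3: x=[74.0000 73.3200 61.6650 11.4200 0.5950 0.0000 0.0000] k=[74 74 63 8 0 0 0]
t=4: x=[74.0000 73.0650 59.2600 11.9950 0.6800 0.0000 0.0000] k=[74 72 56 12 0 0 0]
t=5: x=[73.8300 70.8100 53.6200 14.7200 1.0200 0.0000 0.0000] k=[71 69 52 11 0 0 0]
t=6: x=[70.8300 67.7250 49.9600 13.5500 0.9350 0.0000 0.0000] k=[68 65 49 11 4 0 0]
t=7: x=[67.7450 63.8950 47.1300 13.6350 4.2550 0.3400 0.0000] k=[69 60 51 13 8 2 0]
t=8: x=[68.2350 60.0000 48.5350 15.8050 7.9150 2.3400 0.1700] k=[69 56 46 20 7 0 0]
t=9: x=[67.8950 56.2550 44.6400 21.1050 7.5100 0.5950 0.0000] k=[67 53 46 24 12 2 0]
t=10: x=[65.8100 53.5950 44.7250 24.8500 12.1700 2.6800 0.1700] k=[63 51 47 29 16 7 0]
t=11: x=[61.9800 51.6800 45.8100 29.4250 16.3400 7.1700 0.5950] k=[66 55 43 33 16 8 0]
t=12: x=[65.0650 54.9150 43.1700 32.4050 16.7650 8.0000 0.6800] k=[67 59 45 34 14 10 0]
t=13: x=[66.3200 58.4900 45.2550 33.2350 15.3600 9.4900 0.8500] k=[66 60 45 29 17 8 0]
t=14: x=[65.4900 59.2350 44.9150 29.3400 17.2550 8.0850 0.6800] k=[61 57 43 33 16 9 0]
t=15: x=[60.6600 56.1500 43.3400 32.4050 16.8500 8.8300 0.7650] k=[65 54 39 30 18 5 1]
t=16: x=[64.0650 53.6600 39.5100 29.7450 17.9150 5.7650 1.3400] k=[66 54 40 27 19 9 0]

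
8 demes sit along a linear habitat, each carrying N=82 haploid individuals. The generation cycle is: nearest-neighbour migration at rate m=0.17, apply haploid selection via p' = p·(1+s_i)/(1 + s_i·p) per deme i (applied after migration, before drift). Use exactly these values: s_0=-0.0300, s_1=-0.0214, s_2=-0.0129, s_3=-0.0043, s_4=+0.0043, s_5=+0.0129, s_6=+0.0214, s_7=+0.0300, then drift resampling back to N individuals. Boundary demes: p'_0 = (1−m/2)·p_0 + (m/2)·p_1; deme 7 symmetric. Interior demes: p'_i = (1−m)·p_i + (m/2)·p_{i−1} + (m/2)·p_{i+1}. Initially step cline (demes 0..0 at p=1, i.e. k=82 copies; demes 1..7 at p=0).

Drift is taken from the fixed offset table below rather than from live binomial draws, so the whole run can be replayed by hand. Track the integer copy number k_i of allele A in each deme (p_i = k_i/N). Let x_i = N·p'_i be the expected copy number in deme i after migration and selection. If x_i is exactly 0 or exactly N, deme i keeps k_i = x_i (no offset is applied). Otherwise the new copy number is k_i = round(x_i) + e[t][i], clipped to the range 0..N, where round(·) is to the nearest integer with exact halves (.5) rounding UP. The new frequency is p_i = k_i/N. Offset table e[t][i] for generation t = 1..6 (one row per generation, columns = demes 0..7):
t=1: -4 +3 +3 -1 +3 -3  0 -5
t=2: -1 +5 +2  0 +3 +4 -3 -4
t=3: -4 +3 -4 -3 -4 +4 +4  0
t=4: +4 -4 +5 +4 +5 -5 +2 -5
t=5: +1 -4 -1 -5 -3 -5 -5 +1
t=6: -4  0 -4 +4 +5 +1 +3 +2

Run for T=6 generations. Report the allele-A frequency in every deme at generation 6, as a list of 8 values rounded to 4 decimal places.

t=0: k=[82 0 0 0 0 0 0 0]
t=1: x=[74.8333 6.8333 0.0000 0.0000 0.0000 0.0000 0.0000 0.0000] k=[71 10 0 0 0 0 0 0]
t=2: x=[65.4157 14.0809 0.8391 0.0000 0.0000 0.0000 0.0000 0.0000] k=[64 19 3 0 0 0 0 0]
t=3: x=[59.6837 21.1240 4.0547 0.2539 0.0000 0.0000 0.0000 0.0000] k=[56 24 0 0 0 0 0 0]
t=4: x=[52.7090 24.3084 2.0143 0.0000 0.0000 0.0000 0.0000 0.0000] k=[57 20 7 0 0 0 0 0]
t=5: x=[53.2893 21.6931 7.4219 0.5925 0.0000 0.0000 0.0000 0.0000] k=[54 18 6 0 0 0 0 0]
t=6: x=[50.3502 19.7142 6.4326 0.5078 0.0000 0.0000 0.0000 0.0000] k=[46 20 2 5 0 0 0 0]

[0.5610, 0.2439, 0.0244, 0.0610, 0.0000, 0.0000, 0.0000, 0.0000]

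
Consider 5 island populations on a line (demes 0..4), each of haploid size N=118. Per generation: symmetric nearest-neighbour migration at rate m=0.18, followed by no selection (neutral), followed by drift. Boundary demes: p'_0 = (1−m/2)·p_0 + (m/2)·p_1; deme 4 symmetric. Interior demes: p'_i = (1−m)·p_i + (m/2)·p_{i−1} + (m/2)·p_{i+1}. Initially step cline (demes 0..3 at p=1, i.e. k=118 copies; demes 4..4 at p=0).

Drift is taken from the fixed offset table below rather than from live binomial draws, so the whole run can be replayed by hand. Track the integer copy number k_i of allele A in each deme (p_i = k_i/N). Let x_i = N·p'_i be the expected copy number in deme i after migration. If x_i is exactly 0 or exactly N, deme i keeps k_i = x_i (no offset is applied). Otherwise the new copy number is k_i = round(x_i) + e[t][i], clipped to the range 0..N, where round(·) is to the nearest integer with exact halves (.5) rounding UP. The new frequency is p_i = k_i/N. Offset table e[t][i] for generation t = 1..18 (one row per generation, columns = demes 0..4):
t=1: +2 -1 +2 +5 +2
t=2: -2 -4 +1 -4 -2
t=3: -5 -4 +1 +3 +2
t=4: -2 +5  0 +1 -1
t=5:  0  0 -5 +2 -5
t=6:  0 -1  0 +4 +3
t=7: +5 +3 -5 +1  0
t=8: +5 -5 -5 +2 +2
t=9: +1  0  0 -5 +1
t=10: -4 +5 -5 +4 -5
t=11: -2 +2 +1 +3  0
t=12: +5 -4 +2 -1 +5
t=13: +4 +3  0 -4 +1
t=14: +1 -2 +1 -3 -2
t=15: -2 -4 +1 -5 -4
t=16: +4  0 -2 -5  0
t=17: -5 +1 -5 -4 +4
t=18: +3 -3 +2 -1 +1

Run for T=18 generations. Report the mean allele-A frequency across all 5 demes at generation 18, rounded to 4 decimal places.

0.7525

t=0: k=[118 118 118 118 0]
t=1: x=[118.0000 118.0000 118.0000 107.3800 10.6200] k=[118 118 118 112 13]
t=2: x=[118.0000 118.0000 117.4600 103.6300 21.9100] k=[118 118 118 100 20]
t=3: x=[118.0000 118.0000 116.3800 94.4200 27.2000] k=[118 118 117 97 29]
t=4: x=[118.0000 117.9100 115.2900 92.6800 35.1200] k=[118 118 115 94 34]
t=5: x=[118.0000 117.7300 113.3800 90.4900 39.4000] k=[118 118 108 92 34]
t=6: x=[118.0000 117.1000 107.4600 88.2200 39.2200] k=[118 116 107 92 42]
t=7: x=[117.8200 115.3700 106.4600 88.8500 46.5000] k=[118 118 101 90 47]
t=8: x=[118.0000 116.4700 101.5400 87.1200 50.8700] k=[118 111 97 89 53]
t=9: x=[117.3700 110.3700 97.5400 86.4800 56.2400] k=[118 110 98 81 57]
t=10: x=[117.2800 109.6400 97.5500 80.3700 59.1600] k=[113 115 93 84 54]
t=11: x=[113.1800 112.8400 94.1700 82.1100 56.7000] k=[111 115 95 85 57]
t=12: x=[111.3600 112.8400 95.9000 83.3800 59.5200] k=[116 109 98 82 65]
t=13: x=[115.3700 108.6400 97.5500 81.9100 66.5300] k=[118 112 98 78 68]
t=14: x=[117.4600 111.2800 97.4600 78.9000 68.9000] k=[118 109 98 76 67]
t=15: x=[117.1900 108.8200 97.0100 77.1700 67.8100] k=[115 105 98 72 64]
t=16: x=[114.1000 105.2700 96.2900 73.6200 64.7200] k=[118 105 94 69 65]
t=17: x=[116.8300 105.1800 92.7400 70.8900 65.3600] k=[112 106 88 67 69]
t=18: x=[111.4600 104.9200 87.7300 69.0700 68.8200] k=[114 102 90 68 70]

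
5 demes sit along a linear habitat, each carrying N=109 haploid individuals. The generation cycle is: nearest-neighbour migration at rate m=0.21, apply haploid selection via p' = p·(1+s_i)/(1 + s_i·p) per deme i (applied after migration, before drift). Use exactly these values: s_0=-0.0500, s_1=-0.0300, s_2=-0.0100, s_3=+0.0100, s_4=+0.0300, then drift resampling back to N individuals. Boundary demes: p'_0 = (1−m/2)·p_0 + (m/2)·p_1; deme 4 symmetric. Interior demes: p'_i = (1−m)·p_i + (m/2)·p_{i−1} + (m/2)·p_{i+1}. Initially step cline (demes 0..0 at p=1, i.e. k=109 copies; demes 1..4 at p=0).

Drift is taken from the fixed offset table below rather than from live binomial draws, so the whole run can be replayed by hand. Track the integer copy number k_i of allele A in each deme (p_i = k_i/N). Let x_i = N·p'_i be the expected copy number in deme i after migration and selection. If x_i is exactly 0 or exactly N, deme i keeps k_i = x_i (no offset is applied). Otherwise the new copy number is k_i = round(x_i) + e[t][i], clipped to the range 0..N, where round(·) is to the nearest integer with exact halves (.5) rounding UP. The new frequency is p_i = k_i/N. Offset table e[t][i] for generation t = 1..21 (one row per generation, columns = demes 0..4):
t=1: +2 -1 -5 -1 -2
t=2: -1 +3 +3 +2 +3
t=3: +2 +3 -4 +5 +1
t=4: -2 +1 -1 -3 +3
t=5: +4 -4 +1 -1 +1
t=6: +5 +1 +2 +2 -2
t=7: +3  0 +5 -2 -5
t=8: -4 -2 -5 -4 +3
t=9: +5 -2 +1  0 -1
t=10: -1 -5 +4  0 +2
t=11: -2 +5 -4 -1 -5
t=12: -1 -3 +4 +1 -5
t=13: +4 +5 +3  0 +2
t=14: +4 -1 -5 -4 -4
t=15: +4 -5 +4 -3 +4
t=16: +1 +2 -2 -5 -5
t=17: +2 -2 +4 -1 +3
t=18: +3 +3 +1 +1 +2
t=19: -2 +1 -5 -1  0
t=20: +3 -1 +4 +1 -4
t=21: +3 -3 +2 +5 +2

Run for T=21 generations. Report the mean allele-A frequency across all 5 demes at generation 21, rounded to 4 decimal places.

0.1798

t=0: k=[109 0 0 0 0]
t=1: x=[97.0188 11.1367 0.0000 0.0000 0.0000] k=[99 10 0 0 0]
t=2: x=[88.8253 17.8360 1.0396 0.0000 0.0000] k=[88 21 4 0 0]
t=3: x=[79.8836 25.6478 5.3140 0.4242 0.0000] k=[82 29 1 5 0]
t=4: x=[75.2517 30.9456 4.3181 4.0940 0.5407] k=[73 32 3 1 4]
t=5: x=[67.3836 32.5603 5.7797 1.5400 3.7917] k=[71 29 7 1 5]
t=6: x=[65.2537 30.4274 8.6000 2.0701 4.7115] k=[70 31 11 4 3]
t=7: x=[64.5616 32.2985 12.2553 4.6743 3.1954] k=[68 32 17 3 0]
t=8: x=[62.8608 33.4942 16.9606 4.1950 0.3244] k=[59 31 12 0 3]
t=9: x=[54.6627 31.2615 12.6224 1.5905 2.7635] k=[60 29 14 2 2]
t=10: x=[55.3485 30.0130 14.1905 3.2916 2.0589] k=[54 25 18 3 4]
t=11: x=[49.5658 26.6913 17.0152 4.7248 4.0076] k=[48 32 13 4 0]
t=12: x=[44.9593 31.0048 13.9275 4.5684 0.4325] k=[44 28 18 6 0]
t=13: x=[40.9999 27.9917 17.6409 6.6922 0.6488] k=[45 33 21 7 3]
t=14: x=[42.4038 32.3034 20.6214 8.1245 3.5193] k=[46 31 16 4 0]
t=15: x=[43.0817 30.3288 16.1761 4.8862 0.4325] k=[47 25 20 2 4]
t=16: x=[43.3441 26.1744 18.4802 4.1394 3.8996] k=[44 28 16 0 0]
t=17: x=[40.9999 27.7847 15.4463 1.6965 0.0000] k=[43 26 19 1 0]
t=18: x=[39.9088 26.4353 17.6955 2.8121 0.1081] k=[43 29 19 4 2]
t=19: x=[40.2197 28.7704 18.3213 5.4160 2.2749] k=[38 30 13 4 2]
t=20: x=[35.9142 28.4105 13.7190 4.7803 2.2749] k=[39 27 18 6 0]
t=21: x=[36.4846 26.6962 17.5366 6.6922 0.6488] k=[39 24 20 12 3]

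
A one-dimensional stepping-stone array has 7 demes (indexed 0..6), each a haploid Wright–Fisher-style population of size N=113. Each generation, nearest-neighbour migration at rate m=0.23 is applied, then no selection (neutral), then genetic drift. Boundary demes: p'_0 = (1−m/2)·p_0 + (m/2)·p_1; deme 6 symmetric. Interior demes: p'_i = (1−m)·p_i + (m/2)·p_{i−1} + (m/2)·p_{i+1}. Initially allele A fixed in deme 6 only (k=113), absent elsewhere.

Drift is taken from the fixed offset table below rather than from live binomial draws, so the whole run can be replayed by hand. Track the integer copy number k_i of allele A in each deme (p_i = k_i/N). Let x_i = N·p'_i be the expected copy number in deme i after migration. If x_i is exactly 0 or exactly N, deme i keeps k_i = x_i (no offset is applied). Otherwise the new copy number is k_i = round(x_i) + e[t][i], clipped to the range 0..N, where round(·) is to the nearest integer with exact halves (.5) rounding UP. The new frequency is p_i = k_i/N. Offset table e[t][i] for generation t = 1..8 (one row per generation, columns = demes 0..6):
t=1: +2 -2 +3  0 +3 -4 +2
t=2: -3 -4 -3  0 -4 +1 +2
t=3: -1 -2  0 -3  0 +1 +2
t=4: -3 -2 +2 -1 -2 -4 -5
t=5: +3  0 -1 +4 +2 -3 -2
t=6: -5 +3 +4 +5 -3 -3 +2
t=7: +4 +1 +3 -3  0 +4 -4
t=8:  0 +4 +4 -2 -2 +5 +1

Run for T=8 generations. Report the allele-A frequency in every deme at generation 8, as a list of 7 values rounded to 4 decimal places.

[0.0000, 0.0531, 0.0885, 0.0354, 0.0796, 0.3274, 0.4779]

t=0: k=[0 0 0 0 0 0 113]
t=1: x=[0.0000 0.0000 0.0000 0.0000 0.0000 12.9950 100.0050] k=[0 0 0 0 0 9 102]
t=2: x=[0.0000 0.0000 0.0000 0.0000 1.0350 18.6600 91.3050] k=[0 0 0 0 0 20 93]
t=3: x=[0.0000 0.0000 0.0000 0.0000 2.3000 26.0950 84.6050] k=[0 0 0 0 2 27 87]
t=4: x=[0.0000 0.0000 0.0000 0.2300 4.6450 31.0250 80.1000] k=[0 0 0 0 3 27 75]
t=5: x=[0.0000 0.0000 0.0000 0.3450 5.4150 29.7600 69.4800] k=[0 0 0 4 7 27 67]
t=6: x=[0.0000 0.0000 0.4600 3.8850 8.9550 29.3000 62.4000] k=[0 0 4 9 6 26 64]
t=7: x=[0.0000 0.4600 4.1150 8.0800 8.6450 28.0700 59.6300] k=[0 1 7 5 9 32 56]
t=8: x=[0.1150 1.5750 6.0800 5.6900 11.1850 32.1150 53.2400] k=[0 6 10 4 9 37 54]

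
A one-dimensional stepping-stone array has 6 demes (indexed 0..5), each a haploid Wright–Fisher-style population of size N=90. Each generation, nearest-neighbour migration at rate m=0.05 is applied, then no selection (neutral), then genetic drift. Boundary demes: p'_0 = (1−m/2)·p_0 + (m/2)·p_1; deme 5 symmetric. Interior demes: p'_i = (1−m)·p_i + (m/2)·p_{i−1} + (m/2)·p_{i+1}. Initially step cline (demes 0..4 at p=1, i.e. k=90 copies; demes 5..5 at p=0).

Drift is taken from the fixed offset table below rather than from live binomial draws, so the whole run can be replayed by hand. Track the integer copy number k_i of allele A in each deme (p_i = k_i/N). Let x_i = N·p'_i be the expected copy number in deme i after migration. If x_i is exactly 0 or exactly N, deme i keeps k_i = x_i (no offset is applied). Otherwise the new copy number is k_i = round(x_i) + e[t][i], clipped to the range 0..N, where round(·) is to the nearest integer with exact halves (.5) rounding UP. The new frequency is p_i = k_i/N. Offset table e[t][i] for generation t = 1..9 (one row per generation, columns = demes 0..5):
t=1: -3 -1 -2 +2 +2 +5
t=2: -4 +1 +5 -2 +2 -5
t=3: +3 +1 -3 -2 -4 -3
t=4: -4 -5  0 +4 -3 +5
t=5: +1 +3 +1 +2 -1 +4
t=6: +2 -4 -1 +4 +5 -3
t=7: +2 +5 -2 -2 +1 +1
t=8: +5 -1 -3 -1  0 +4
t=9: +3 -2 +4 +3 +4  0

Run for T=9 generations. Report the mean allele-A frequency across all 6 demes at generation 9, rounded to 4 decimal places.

t=0: k=[90 90 90 90 90 0]
t=1: x=[90.0000 90.0000 90.0000 90.0000 87.7500 2.2500] k=[90 90 90 90 90 7]
t=2: x=[90.0000 90.0000 90.0000 90.0000 87.9250 9.0750] k=[90 90 90 90 90 4]
t=3: x=[90.0000 90.0000 90.0000 90.0000 87.8500 6.1500] k=[90 90 90 90 84 3]
t=4: x=[90.0000 90.0000 90.0000 89.8500 82.1250 5.0250] k=[90 90 90 90 79 10]
t=5: x=[90.0000 90.0000 90.0000 89.7250 77.5500 11.7250] k=[90 90 90 90 77 16]
t=6: x=[90.0000 90.0000 90.0000 89.6750 75.8000 17.5250] k=[90 90 90 90 81 15]
t=7: x=[90.0000 90.0000 90.0000 89.7750 79.5750 16.6500] k=[90 90 90 88 81 18]
t=8: x=[90.0000 90.0000 89.9500 87.8750 79.6000 19.5750] k=[90 90 87 87 80 24]
t=9: x=[90.0000 89.9250 87.0750 86.8250 78.7750 25.4000] k=[90 88 90 90 83 25]

0.8630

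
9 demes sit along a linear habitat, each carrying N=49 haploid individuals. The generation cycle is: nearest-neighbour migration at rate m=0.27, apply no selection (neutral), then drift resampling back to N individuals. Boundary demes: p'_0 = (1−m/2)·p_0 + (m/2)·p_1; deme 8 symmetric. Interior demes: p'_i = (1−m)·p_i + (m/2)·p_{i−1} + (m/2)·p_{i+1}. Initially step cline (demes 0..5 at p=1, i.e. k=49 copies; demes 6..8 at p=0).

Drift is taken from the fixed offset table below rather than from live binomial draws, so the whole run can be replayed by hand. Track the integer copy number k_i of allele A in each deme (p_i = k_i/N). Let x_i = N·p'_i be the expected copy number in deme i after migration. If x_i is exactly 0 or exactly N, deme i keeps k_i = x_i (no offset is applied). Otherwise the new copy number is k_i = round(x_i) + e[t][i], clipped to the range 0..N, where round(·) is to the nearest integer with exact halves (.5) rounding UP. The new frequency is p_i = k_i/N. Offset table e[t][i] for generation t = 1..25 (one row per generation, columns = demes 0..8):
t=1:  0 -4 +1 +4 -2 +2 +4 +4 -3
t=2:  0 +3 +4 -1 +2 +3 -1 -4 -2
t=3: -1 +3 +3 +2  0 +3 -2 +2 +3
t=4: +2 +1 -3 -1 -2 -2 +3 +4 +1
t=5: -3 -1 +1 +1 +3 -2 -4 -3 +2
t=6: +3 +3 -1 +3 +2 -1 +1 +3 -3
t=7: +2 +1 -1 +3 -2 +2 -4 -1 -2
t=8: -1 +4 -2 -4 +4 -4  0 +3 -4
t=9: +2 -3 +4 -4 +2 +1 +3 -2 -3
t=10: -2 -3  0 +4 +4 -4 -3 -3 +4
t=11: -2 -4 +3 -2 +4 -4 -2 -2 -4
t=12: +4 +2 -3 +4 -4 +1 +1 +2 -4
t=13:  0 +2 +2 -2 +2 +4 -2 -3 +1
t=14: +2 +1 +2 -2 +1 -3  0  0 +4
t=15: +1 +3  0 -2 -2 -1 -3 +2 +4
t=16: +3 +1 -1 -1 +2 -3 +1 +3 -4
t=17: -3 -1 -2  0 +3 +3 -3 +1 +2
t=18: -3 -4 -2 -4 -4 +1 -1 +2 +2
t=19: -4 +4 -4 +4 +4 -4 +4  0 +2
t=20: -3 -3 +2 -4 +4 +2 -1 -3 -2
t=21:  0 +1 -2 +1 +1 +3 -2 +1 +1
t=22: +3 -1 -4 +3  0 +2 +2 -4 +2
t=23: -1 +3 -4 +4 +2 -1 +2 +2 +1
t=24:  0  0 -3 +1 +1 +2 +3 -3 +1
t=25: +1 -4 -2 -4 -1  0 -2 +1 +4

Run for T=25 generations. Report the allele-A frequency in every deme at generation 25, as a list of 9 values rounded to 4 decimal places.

[0.8776, 0.7551, 0.6939, 0.7551, 0.7755, 0.6531, 0.4490, 0.3061, 0.3878]

t=0: k=[49 49 49 49 49 49 0 0 0]
t=1: x=[49.0000 49.0000 49.0000 49.0000 49.0000 42.3850 6.6150 0.0000 0.0000] k=[49 49 49 49 49 44 11 0 0]
t=2: x=[49.0000 49.0000 49.0000 49.0000 48.3250 40.2200 13.9700 1.4850 0.0000] k=[49 49 49 49 49 43 13 0 0]
t=3: x=[49.0000 49.0000 49.0000 49.0000 48.1900 39.7600 15.2950 1.7550 0.0000] k=[49 49 49 49 48 43 13 4 0]
t=4: x=[49.0000 49.0000 49.0000 48.8650 47.4600 39.6250 15.8350 4.6750 0.5400] k=[49 49 49 48 45 38 19 9 2]
t=5: x=[49.0000 49.0000 48.8650 47.7300 44.4600 36.3800 20.2150 9.4050 2.9450] k=[49 49 49 49 47 34 16 6 5]
t=6: x=[49.0000 49.0000 49.0000 48.7300 45.5150 33.3250 17.0800 7.2150 5.1350] k=[49 49 49 49 48 32 18 10 2]
t=7: x=[49.0000 49.0000 49.0000 48.8650 45.9750 32.2700 18.8100 10.0000 3.0800] k=[49 49 49 49 44 34 15 9 1]
t=8: x=[49.0000 49.0000 49.0000 48.3250 43.3250 32.7850 16.7550 8.7300 2.0800] k=[49 49 49 44 47 29 17 12 0]
t=9: x=[49.0000 49.0000 48.3250 45.0800 44.1650 29.8100 17.9450 11.0550 1.6200] k=[49 49 49 41 46 31 21 9 0]
t=10: x=[49.0000 49.0000 47.9200 42.7550 43.3000 31.6750 20.7300 9.4050 1.2150] k=[49 49 48 47 47 28 18 6 5]
t=11: x=[49.0000 48.8650 48.0000 47.1350 44.4350 29.2150 17.7300 7.4850 5.1350] k=[49 45 49 45 48 25 16 5 1]
t=12: x=[48.4600 46.0800 47.9200 45.9450 44.4900 26.8900 15.7300 5.9450 1.5400] k=[49 48 45 49 40 28 17 8 0]
t=13: x=[48.8650 47.7300 45.9450 47.2450 39.5950 28.1350 17.2700 8.1350 1.0800] k=[49 49 48 45 42 32 15 5 2]
t=14: x=[49.0000 48.8650 47.7300 45.0000 41.0550 31.0550 15.9450 5.9450 2.4050] k=[49 49 49 43 42 28 16 6 6]
t=15: x=[49.0000 49.0000 48.1900 43.6750 40.2450 28.2700 16.2700 7.3500 6.0000] k=[49 49 48 42 38 27 13 9 10]
t=16: x=[49.0000 48.8650 47.3250 42.2700 37.0550 26.5950 14.3500 9.6750 9.8650] k=[49 49 46 41 39 24 15 13 6]
t=17: x=[49.0000 48.5950 45.7300 41.4050 37.2450 24.8100 15.9450 12.3250 6.9450] k=[49 48 44 41 40 28 13 13 9]
t=18: x=[48.8650 47.5950 44.1350 41.2700 38.5150 27.5950 15.0250 12.4600 9.5400] k=[46 44 42 37 35 29 14 14 12]
t=19: x=[45.7300 44.0000 41.5950 37.4050 34.4600 27.7850 16.0250 13.7300 12.2700] k=[42 48 38 41 38 24 20 14 14]
t=20: x=[42.8100 45.8400 39.7550 40.1900 36.5150 25.3500 19.7300 14.8100 14.0000] k=[40 43 42 36 41 27 19 12 12]
t=21: x=[40.4050 42.4600 41.3250 37.4850 38.4350 27.8100 19.1350 12.9450 12.0000] k=[40 43 39 38 39 31 17 14 13]
t=22: x=[40.4050 42.0550 39.4050 38.2700 37.7850 30.1900 18.4850 14.2700 13.1350] k=[43 41 35 41 38 32 20 10 15]
t=23: x=[42.7300 40.4600 36.6200 39.7850 37.5950 31.1900 20.2700 12.0250 14.3250] k=[42 43 33 44 40 30 22 14 15]
t=24: x=[42.1350 41.5150 35.8350 41.9750 39.1900 30.2700 22.0000 15.2150 14.8650] k=[42 42 33 43 40 32 25 12 16]
t=25: x=[42.0000 40.7850 35.5650 41.2450 39.3250 32.1350 24.1900 14.2950 15.4600] k=[43 37 34 37 38 32 22 15 19]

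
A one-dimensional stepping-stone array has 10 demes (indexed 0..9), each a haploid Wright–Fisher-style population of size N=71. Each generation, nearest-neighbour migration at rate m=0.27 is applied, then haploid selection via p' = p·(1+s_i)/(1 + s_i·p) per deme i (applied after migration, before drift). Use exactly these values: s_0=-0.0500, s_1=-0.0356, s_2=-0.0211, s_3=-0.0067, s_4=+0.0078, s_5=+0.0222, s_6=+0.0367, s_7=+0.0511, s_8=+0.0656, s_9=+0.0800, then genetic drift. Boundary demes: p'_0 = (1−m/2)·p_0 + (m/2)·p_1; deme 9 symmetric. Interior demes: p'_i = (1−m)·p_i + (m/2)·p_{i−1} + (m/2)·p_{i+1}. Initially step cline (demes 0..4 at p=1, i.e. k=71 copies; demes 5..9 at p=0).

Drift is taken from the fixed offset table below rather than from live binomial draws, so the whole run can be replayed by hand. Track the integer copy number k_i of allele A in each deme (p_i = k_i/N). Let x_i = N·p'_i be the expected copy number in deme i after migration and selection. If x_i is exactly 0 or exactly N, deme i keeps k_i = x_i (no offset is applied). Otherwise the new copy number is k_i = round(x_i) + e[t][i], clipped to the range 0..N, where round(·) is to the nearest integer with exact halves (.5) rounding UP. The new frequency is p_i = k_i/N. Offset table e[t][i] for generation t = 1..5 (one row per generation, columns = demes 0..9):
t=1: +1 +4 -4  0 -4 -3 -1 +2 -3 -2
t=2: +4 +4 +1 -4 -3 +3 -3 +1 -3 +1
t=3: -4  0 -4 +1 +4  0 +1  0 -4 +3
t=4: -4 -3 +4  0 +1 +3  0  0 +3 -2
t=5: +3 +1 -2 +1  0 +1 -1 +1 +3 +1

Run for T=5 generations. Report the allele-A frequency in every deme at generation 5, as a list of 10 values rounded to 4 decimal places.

t=0: k=[71 71 71 71 71 0 0 0 0 0]
t=1: x=[71.0000 71.0000 71.0000 71.0000 61.4792 9.7685 0.0000 0.0000 0.0000 0.0000] k=[71 71 71 71 57 7 0 0 0 0]
t=2: x=[71.0000 71.0000 71.0000 69.0976 52.2474 13.0371 0.9792 0.0000 0.0000 0.0000] k=[71 71 71 65 49 16 0 0 0 0]
t=3: x=[71.0000 71.0000 70.1727 63.6056 46.8290 18.5948 2.2368 0.0000 0.0000 0.0000] k=[71 71 66 65 51 19 3 0 0 0]
t=4: x=[71.0000 70.3003 66.4500 63.1984 48.6890 21.4876 4.9174 0.4256 0.0000 0.0000] k=[71 67 70 63 50 24 5 0 0 0]
t=5: x=[70.4318 67.8373 68.6011 62.1380 48.3650 25.3014 7.1175 0.7091 0.0000 0.0000] k=[71 69 67 63 48 26 6 2 0 0]

[1.0000, 0.9718, 0.9437, 0.8873, 0.6761, 0.3662, 0.0845, 0.0282, 0.0000, 0.0000]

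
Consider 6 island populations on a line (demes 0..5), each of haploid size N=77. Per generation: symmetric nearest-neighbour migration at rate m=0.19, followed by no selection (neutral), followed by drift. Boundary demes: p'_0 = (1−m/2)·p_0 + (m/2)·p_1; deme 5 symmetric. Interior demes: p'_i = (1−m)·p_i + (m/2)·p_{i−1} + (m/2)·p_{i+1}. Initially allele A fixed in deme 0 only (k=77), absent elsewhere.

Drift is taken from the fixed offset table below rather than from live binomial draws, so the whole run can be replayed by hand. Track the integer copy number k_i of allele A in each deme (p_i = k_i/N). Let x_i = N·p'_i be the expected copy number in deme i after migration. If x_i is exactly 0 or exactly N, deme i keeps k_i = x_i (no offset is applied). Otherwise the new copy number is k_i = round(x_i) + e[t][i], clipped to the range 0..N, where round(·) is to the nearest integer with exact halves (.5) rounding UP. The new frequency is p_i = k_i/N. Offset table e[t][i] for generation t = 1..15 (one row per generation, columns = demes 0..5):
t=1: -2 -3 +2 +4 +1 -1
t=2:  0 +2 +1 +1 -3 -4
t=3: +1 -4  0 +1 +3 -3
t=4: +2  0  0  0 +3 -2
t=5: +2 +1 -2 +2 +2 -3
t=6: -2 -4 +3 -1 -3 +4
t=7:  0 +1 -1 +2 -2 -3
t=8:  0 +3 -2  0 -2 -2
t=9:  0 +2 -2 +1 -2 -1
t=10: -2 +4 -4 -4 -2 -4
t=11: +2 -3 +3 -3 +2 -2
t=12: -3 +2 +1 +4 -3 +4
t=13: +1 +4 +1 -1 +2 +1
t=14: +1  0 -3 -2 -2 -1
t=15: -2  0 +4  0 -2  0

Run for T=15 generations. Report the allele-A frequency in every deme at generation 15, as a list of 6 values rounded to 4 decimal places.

[0.4286, 0.3636, 0.1948, 0.0390, 0.0000, 0.0519]

t=0: k=[77 0 0 0 0 0]
t=1: x=[69.6850 7.3150 0.0000 0.0000 0.0000 0.0000] k=[68 4 0 0 0 0]
t=2: x=[61.9200 9.7000 0.3800 0.0000 0.0000 0.0000] k=[62 12 1 0 0 0]
t=3: x=[57.2500 15.7050 1.9500 0.0950 0.0000 0.0000] k=[58 12 2 1 0 0]
t=4: x=[53.6300 15.4200 2.8550 1.0000 0.0950 0.0000] k=[56 15 3 1 3 0]
t=5: x=[52.1050 17.7550 3.9500 1.3800 2.5250 0.2850] k=[54 19 2 3 5 0]
t=6: x=[50.6750 20.7100 3.7100 3.0950 4.3350 0.4750] k=[49 17 7 2 1 4]
t=7: x=[45.9600 19.0900 7.4750 2.3800 1.3800 3.7150] k=[46 20 6 4 0 1]
t=8: x=[43.5300 21.1400 7.1400 3.8100 0.4750 0.9050] k=[44 24 5 4 0 0]
t=9: x=[42.1000 24.0950 6.7100 3.7150 0.3800 0.0000] k=[42 26 5 5 0 0]
t=10: x=[40.4800 25.5250 6.9950 4.5250 0.4750 0.0000] k=[38 30 3 1 0 0]
t=11: x=[37.2400 28.1950 5.3750 1.0950 0.0950 0.0000] k=[39 25 8 0 2 0]
t=12: x=[37.6700 24.7150 8.8550 0.9500 1.6200 0.1900] k=[35 27 10 5 0 4]
t=13: x=[34.2400 26.1450 11.1400 5.0000 0.8550 3.6200] k=[35 30 12 4 3 5]
t=14: x=[34.5250 28.7650 12.9500 4.6650 3.2850 4.8100] k=[36 29 10 3 1 4]
t=15: x=[35.3350 27.8600 11.1400 3.4750 1.4750 3.7150] k=[33 28 15 3 0 4]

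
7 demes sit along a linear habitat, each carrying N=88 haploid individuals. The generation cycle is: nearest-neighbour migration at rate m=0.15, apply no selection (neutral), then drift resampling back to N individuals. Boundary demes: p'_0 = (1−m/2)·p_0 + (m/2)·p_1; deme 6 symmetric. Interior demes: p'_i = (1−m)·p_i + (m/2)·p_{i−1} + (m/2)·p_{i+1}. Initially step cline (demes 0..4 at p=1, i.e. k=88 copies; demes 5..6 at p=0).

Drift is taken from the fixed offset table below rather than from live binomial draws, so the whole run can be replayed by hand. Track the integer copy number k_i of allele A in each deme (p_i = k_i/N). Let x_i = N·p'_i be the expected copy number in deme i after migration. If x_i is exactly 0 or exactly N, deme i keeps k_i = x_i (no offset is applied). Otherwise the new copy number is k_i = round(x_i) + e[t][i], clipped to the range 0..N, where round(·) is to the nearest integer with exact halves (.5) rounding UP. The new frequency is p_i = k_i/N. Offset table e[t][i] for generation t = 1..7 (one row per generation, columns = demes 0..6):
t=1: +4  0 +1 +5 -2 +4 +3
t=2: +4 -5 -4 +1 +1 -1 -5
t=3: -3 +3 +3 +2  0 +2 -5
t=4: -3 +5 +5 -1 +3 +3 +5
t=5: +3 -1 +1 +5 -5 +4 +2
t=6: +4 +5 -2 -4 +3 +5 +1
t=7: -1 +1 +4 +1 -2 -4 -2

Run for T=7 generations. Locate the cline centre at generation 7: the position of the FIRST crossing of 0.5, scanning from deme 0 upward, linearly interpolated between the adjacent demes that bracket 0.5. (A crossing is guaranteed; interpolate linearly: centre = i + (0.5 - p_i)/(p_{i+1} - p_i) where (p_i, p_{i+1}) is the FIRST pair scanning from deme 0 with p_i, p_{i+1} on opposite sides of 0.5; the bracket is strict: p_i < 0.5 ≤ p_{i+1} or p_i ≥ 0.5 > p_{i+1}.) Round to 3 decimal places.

t=0: k=[88 88 88 88 88 0 0]
t=1: x=[88.0000 88.0000 88.0000 88.0000 81.4000 6.6000 0.0000] k=[88 88 88 88 79 11 0]
t=2: x=[88.0000 88.0000 88.0000 87.3250 74.5750 15.2750 0.8250] k=[88 88 88 88 76 14 0]
t=3: x=[88.0000 88.0000 88.0000 87.1000 72.2500 17.6000 1.0500] k=[88 88 88 88 72 20 0]
t=4: x=[88.0000 88.0000 88.0000 86.8000 69.3000 22.4000 1.5000] k=[88 88 88 86 72 25 7]
t=5: x=[88.0000 88.0000 87.8500 85.1000 69.5250 27.1750 8.3500] k=[88 88 88 88 65 31 10]
t=6: x=[88.0000 88.0000 88.0000 86.2750 64.1750 31.9750 11.5750] k=[88 88 88 82 67 37 13]
t=7: x=[88.0000 88.0000 87.5500 81.3250 65.8750 37.4500 14.8000] k=[88 88 88 82 64 33 13]

4.645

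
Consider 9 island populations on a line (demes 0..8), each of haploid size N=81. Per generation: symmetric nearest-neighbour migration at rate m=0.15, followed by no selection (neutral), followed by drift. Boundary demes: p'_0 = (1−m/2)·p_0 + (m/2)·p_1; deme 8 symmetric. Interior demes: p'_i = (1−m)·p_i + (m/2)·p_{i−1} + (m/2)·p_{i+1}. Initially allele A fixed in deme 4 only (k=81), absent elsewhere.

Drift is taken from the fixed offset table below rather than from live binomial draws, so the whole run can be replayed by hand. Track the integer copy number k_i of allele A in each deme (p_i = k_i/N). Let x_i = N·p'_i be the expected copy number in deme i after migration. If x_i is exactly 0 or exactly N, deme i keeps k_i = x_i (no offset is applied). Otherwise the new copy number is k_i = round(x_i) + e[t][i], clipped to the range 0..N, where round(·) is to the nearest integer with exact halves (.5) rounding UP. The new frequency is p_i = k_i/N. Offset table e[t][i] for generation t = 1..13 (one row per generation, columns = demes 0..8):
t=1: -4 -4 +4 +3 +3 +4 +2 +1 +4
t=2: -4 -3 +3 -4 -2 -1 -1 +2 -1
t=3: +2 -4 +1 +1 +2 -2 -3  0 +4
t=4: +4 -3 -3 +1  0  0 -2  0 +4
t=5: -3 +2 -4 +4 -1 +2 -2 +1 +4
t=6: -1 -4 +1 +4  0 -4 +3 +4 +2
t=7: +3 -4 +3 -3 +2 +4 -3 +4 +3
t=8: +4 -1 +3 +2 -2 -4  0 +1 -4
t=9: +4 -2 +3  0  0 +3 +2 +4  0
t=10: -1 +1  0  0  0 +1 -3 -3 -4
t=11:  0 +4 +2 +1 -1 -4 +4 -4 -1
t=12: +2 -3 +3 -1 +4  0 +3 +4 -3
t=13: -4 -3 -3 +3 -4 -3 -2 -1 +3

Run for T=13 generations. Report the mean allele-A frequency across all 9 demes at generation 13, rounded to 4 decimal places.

t=0: k=[0 0 0 0 81 0 0 0 0]
t=1: x=[0.0000 0.0000 0.0000 6.0750 68.8500 6.0750 0.0000 0.0000 0.0000] k=[0 0 0 9 72 10 0 0 0]
t=2: x=[0.0000 0.0000 0.6750 13.0500 62.6250 13.9000 0.7500 0.0000 0.0000] k=[0 0 4 9 61 13 0 0 0]
t=3: x=[0.0000 0.3000 4.0750 12.5250 53.5000 15.6250 0.9750 0.0000 0.0000] k=[0 0 5 14 56 14 0 0 0]
t=4: x=[0.0000 0.3750 5.3000 16.4750 49.7000 16.1000 1.0500 0.0000 0.0000] k=[0 0 2 17 50 16 0 0 0]
t=5: x=[0.0000 0.1500 2.9750 18.3500 44.9750 17.3500 1.2000 0.0000 0.0000] k=[0 2 0 22 44 19 0 0 0]
t=6: x=[0.1500 1.7000 1.8000 22.0000 40.4750 19.4500 1.4250 0.0000 0.0000] k=[0 0 3 26 40 15 4 0 0]
t=7: x=[0.0000 0.2250 4.5000 25.3250 37.0750 16.0500 4.5250 0.3000 0.0000] k=[0 0 8 22 39 20 2 4 0]
t=8: x=[0.0000 0.6000 8.4500 22.2250 36.3000 20.0750 3.5000 3.5500 0.3000] k=[0 0 11 24 34 16 4 5 0]
t=9: x=[0.0000 0.8250 11.1500 23.7750 31.9000 16.4500 4.9750 4.5500 0.3750] k=[0 0 14 24 32 19 7 9 0]
t=10: x=[0.0000 1.0500 13.7000 23.8500 30.4250 19.0750 8.0500 8.1750 0.6750] k=[0 2 14 24 30 20 5 5 0]
t=11: x=[0.1500 2.7500 13.8500 23.7000 28.8000 19.6250 6.1250 4.6250 0.3750] k=[0 7 16 25 28 16 10 1 0]
t=12: x=[0.5250 7.1500 16.0000 24.5500 26.8750 16.4500 9.7750 1.6000 0.0750] k=[3 4 19 24 31 16 13 6 0]
t=13: x=[3.0750 5.0500 18.2500 24.1500 29.3500 16.9000 12.7000 6.0750 0.4500] k=[0 2 15 27 25 14 11 5 3]

0.1399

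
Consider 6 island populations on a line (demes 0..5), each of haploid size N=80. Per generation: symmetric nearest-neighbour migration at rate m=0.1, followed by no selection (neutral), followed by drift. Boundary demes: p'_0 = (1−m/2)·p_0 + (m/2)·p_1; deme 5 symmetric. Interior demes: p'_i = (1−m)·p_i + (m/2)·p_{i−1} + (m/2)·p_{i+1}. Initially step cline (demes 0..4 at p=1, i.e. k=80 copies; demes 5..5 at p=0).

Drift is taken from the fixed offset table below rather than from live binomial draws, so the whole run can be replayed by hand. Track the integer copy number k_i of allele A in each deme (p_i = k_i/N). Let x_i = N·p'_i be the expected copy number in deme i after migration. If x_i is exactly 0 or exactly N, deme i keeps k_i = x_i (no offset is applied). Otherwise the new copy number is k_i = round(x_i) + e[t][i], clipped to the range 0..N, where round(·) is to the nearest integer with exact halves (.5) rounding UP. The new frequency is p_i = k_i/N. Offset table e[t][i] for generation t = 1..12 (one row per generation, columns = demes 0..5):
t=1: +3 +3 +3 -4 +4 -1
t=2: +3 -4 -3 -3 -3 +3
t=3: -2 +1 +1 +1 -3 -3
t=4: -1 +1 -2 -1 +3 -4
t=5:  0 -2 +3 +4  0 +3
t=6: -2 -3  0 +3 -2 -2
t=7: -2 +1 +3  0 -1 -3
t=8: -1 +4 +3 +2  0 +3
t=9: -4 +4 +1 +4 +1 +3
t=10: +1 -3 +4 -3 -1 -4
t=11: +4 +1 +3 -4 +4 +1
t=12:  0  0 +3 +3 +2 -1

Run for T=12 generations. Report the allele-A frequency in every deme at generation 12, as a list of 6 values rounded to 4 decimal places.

[1.0000, 1.0000, 1.0000, 0.9250, 0.7625, 0.3375]

t=0: k=[80 80 80 80 80 0]
t=1: x=[80.0000 80.0000 80.0000 80.0000 76.0000 4.0000] k=[80 80 80 80 80 3]
t=2: x=[80.0000 80.0000 80.0000 80.0000 76.1500 6.8500] k=[80 80 80 80 73 10]
t=3: x=[80.0000 80.0000 80.0000 79.6500 70.2000 13.1500] k=[80 80 80 80 67 10]
t=4: x=[80.0000 80.0000 80.0000 79.3500 64.8000 12.8500] k=[80 80 80 78 68 9]
t=5: x=[80.0000 80.0000 79.9000 77.6000 65.5500 11.9500] k=[80 80 80 80 66 15]
t=6: x=[80.0000 80.0000 80.0000 79.3000 64.1500 17.5500] k=[80 80 80 80 62 16]
t=7: x=[80.0000 80.0000 80.0000 79.1000 60.6000 18.3000] k=[80 80 80 79 60 15]
t=8: x=[80.0000 80.0000 79.9500 78.1000 58.7000 17.2500] k=[80 80 80 80 59 20]
t=9: x=[80.0000 80.0000 80.0000 78.9500 58.1000 21.9500] k=[80 80 80 80 59 25]
t=10: x=[80.0000 80.0000 80.0000 78.9500 58.3500 26.7000] k=[80 80 80 76 57 23]
t=11: x=[80.0000 80.0000 79.8000 75.2500 56.2500 24.7000] k=[80 80 80 71 60 26]
t=12: x=[80.0000 80.0000 79.5500 70.9000 58.8500 27.7000] k=[80 80 80 74 61 27]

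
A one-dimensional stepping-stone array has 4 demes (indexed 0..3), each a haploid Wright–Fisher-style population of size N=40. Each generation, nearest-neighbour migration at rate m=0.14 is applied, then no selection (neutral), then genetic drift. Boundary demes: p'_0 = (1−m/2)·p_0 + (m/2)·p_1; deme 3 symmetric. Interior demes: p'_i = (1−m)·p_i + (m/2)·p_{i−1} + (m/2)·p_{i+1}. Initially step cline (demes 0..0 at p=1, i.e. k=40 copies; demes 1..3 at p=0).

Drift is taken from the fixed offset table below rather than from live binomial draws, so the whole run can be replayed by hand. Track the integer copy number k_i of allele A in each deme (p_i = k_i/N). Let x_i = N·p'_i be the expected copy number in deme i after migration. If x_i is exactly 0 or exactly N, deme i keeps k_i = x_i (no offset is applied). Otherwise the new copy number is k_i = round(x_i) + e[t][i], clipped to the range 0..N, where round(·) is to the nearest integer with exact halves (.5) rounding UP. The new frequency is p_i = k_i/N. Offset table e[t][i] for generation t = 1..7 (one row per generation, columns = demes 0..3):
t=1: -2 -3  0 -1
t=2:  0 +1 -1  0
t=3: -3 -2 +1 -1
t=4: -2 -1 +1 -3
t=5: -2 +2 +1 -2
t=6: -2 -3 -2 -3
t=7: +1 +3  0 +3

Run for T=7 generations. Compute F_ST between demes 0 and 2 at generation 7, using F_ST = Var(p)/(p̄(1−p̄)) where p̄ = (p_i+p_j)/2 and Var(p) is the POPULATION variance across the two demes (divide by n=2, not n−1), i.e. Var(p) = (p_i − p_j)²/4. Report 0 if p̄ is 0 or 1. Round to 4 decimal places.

0.2494

t=0: k=[40 0 0 0]
t=1: x=[37.2000 2.8000 0.0000 0.0000] k=[35 0 0 0]
t=2: x=[32.5500 2.4500 0.0000 0.0000] k=[33 3 0 0]
t=3: x=[30.9000 4.8900 0.2100 0.0000] k=[28 3 1 0]
t=4: x=[26.2500 4.6100 1.0700 0.0700] k=[24 4 2 0]
t=5: x=[22.6000 5.2600 2.0000 0.1400] k=[21 7 3 0]
t=6: x=[20.0200 7.7000 3.0700 0.2100] k=[18 5 1 0]
t=7: x=[17.0900 5.6300 1.2100 0.0700] k=[18 9 1 3]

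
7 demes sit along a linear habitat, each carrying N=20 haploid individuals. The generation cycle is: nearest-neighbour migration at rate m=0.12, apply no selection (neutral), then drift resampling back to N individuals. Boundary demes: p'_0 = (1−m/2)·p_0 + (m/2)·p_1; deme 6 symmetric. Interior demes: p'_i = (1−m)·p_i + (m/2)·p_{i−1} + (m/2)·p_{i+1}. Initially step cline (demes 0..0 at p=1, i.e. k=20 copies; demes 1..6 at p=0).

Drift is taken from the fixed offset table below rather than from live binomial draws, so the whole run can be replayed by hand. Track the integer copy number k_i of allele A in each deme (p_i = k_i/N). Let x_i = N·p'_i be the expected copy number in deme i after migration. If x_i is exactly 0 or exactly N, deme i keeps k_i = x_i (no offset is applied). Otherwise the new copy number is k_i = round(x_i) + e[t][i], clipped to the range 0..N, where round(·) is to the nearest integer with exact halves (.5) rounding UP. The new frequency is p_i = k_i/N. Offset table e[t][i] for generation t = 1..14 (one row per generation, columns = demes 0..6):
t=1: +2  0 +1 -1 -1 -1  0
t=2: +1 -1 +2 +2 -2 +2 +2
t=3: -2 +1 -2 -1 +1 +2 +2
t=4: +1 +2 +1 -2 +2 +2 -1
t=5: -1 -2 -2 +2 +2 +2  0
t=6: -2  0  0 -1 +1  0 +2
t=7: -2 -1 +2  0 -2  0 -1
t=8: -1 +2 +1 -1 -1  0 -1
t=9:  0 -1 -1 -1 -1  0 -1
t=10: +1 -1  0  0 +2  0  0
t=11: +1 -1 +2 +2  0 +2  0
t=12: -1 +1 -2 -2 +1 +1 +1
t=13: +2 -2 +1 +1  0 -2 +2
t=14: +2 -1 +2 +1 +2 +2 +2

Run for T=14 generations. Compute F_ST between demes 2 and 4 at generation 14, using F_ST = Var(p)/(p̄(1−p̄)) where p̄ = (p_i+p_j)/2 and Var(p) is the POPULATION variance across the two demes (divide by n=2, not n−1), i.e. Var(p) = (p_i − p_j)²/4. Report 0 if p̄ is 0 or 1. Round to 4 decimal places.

0.0156

t=0: k=[20 0 0 0 0 0 0]
t=1: x=[18.8000 1.2000 0.0000 0.0000 0.0000 0.0000 0.0000] k=[20 1 0 0 0 0 0]
t=2: x=[18.8600 2.0800 0.0600 0.0000 0.0000 0.0000 0.0000] k=[20 1 2 0 0 0 0]
t=3: x=[18.8600 2.2000 1.8200 0.1200 0.0000 0.0000 0.0000] k=[17 3 0 0 0 0 0]
t=4: x=[16.1600 3.6600 0.1800 0.0000 0.0000 0.0000 0.0000] k=[17 6 1 0 0 0 0]
t=5: x=[16.3400 6.3600 1.2400 0.0600 0.0000 0.0000 0.0000] k=[15 4 0 2 0 0 0]
t=6: x=[14.3400 4.4200 0.3600 1.7600 0.1200 0.0000 0.0000] k=[12 4 0 1 1 0 0]
t=7: x=[11.5200 4.2400 0.3000 0.9400 0.9400 0.0600 0.0000] k=[10 3 2 1 0 0 0]
t=8: x=[9.5800 3.3600 2.0000 1.0000 0.0600 0.0000 0.0000] k=[9 5 3 0 0 0 0]
t=9: x=[8.7600 5.1200 2.9400 0.1800 0.0000 0.0000 0.0000] k=[9 4 2 0 0 0 0]
t=10: x=[8.7000 4.1800 2.0000 0.1200 0.0000 0.0000 0.0000] k=[10 3 2 0 0 0 0]
t=11: x=[9.5800 3.3600 1.9400 0.1200 0.0000 0.0000 0.0000] k=[11 2 4 2 0 0 0]
t=12: x=[10.4600 2.6600 3.7600 2.0000 0.1200 0.0000 0.0000] k=[9 4 2 0 1 0 0]
t=13: x=[8.7000 4.1800 2.0000 0.1800 0.8800 0.0600 0.0000] k=[11 2 3 1 1 0 0]
t=14: x=[10.4600 2.6000 2.8200 1.1200 0.9400 0.0600 0.0000] k=[12 2 5 2 3 2 0]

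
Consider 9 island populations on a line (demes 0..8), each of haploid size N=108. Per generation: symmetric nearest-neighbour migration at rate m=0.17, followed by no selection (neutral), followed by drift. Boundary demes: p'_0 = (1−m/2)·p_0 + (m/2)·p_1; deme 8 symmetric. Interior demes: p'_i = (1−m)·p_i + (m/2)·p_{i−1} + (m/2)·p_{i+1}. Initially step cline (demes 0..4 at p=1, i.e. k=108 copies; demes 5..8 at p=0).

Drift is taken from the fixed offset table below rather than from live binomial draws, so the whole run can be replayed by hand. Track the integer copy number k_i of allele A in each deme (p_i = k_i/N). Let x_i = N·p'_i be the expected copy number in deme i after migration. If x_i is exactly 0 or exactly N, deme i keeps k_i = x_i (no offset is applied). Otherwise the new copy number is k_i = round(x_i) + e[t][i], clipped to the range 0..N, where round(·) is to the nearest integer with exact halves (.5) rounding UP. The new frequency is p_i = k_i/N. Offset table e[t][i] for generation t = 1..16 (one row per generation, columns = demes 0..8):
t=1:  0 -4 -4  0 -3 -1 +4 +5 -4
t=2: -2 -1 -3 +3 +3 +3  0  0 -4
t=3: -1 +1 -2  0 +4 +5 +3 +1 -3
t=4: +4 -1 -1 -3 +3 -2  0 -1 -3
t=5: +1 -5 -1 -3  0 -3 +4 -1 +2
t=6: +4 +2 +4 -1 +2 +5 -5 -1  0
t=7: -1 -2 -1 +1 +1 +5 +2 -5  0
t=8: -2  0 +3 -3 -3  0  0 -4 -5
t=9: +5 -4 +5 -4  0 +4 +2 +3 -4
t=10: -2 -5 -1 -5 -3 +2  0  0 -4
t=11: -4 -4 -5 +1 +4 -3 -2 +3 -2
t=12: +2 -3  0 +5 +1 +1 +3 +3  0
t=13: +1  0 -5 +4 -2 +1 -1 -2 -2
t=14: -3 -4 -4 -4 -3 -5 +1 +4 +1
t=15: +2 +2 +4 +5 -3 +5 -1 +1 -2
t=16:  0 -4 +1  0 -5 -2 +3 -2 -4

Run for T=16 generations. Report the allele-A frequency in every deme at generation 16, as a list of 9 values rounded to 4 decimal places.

t=0: k=[108 108 108 108 108 0 0 0 0]
t=1: x=[108.0000 108.0000 108.0000 108.0000 98.8200 9.1800 0.0000 0.0000 0.0000] k=[108 108 108 108 96 8 0 0 0]
t=2: x=[108.0000 108.0000 108.0000 106.9800 89.5400 14.8000 0.6800 0.0000 0.0000] k=[108 108 108 108 93 18 1 0 0]
t=3: x=[108.0000 108.0000 108.0000 106.7250 87.9000 22.9300 2.3600 0.0850 0.0000] k=[108 108 108 107 92 28 5 1 0]
t=4: x=[108.0000 108.0000 107.9150 105.8100 87.8350 31.4850 6.6150 1.2550 0.0850] k=[108 108 107 103 91 29 7 0 0]
t=5: x=[108.0000 107.9150 106.7450 102.3200 86.7500 32.4000 8.2750 0.5950 0.0000] k=[108 103 106 99 87 29 12 0 0]
t=6: x=[107.5750 103.6800 105.1500 98.5750 83.0900 32.4850 12.4250 1.0200 0.0000] k=[108 106 108 98 85 37 7 0 0]
t=7: x=[107.8300 106.3400 106.9800 97.7450 82.0250 38.5300 8.9550 0.5950 0.0000] k=[107 104 106 99 83 44 11 0 0]
t=8: x=[106.7450 104.4250 105.2350 98.2350 81.0450 44.5100 12.8700 0.9350 0.0000] k=[105 104 108 95 78 45 13 0 0]
t=9: x=[104.9150 104.4250 106.5550 94.6600 76.6400 45.0850 14.6150 1.1050 0.0000] k=[108 100 108 91 77 49 17 4 0]
t=10: x=[107.3200 101.3600 105.8750 91.2550 75.8100 48.6600 18.6150 4.7650 0.3400] k=[105 96 105 86 73 51 19 5 0]
t=11: x=[104.2350 97.5300 102.6200 86.5100 72.2350 50.1500 20.5300 5.7650 0.4250] k=[100 94 98 88 76 47 19 9 0]
t=12: x=[99.4900 94.8500 96.8100 87.8300 74.5550 47.0850 20.5300 9.0850 0.7650] k=[101 92 97 93 76 48 24 12 1]
t=13: x=[100.2350 93.1900 96.2350 91.8950 75.0650 48.3400 25.0200 12.0850 1.9350] k=[101 93 91 96 73 49 24 10 0]
t=14: x=[100.3200 93.5100 91.5950 93.6200 72.9150 48.9150 24.9350 10.3400 0.8500] k=[97 90 88 90 70 44 26 14 2]
t=15: x=[96.4050 90.4250 88.3400 88.1300 69.4900 44.6800 26.5100 14.0000 3.0200] k=[98 92 92 93 66 50 26 15 1]
t=16: x=[97.4900 92.5100 92.0850 90.6200 66.9350 49.3200 27.1050 14.7450 2.1900] k=[97 89 93 91 62 47 30 13 0]

[0.8981, 0.8241, 0.8611, 0.8426, 0.5741, 0.4352, 0.2778, 0.1204, 0.0000]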